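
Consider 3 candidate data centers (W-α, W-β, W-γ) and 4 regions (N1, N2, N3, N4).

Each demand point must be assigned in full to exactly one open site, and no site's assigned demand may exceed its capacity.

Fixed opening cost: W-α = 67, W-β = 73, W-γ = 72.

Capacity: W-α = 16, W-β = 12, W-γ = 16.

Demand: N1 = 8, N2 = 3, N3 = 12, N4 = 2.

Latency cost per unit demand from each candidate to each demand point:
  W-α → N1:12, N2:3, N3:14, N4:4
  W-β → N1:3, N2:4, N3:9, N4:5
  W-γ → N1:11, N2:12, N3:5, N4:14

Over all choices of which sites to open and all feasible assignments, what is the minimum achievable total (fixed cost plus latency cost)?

269

Open {W-β, W-γ}; cheapest assignment that respects the capacities:
  W-β (cap 12, load 11): N1, N2 — cost 8×3 + 3×4 = 36
  W-γ (cap 16, load 14): N3, N4 — cost 12×5 + 2×14 = 88
  Shipping 124, fixed 145 → total 269.
  Any other capacity-feasible assignment to {W-β, W-γ} ships for at least 124.
Compare {W-α, W-γ}: its best feasible assignment gives total 312.
Compare {W-α, W-β, W-γ}: its best feasible assignment gives total 313.
Every other set of open sites that can feasibly serve all demand totals ≥ 312 even under its best assignment. Minimum: 269.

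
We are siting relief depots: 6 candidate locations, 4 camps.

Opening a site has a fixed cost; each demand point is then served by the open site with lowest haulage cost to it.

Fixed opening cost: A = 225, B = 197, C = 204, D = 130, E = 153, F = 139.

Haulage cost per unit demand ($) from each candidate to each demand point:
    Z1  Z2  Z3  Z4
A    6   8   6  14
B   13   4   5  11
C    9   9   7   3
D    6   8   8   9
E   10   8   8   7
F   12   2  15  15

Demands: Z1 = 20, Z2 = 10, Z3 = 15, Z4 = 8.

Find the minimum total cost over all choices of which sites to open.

Open {D}: assign each demand point to its cheapest open site.
  Z1→D 20×6=120, Z2→D 10×8=80, Z3→D 15×8=120, Z4→D 8×9=72
  haulage cost 392, fixed 130 → total 522.
Compare {D, F}: haulage cost 332 + fixed 269 = 601.
Compare {C}: haulage cost 399 + fixed 204 = 603.
Compare {E}: haulage cost 456 + fixed 153 = 609.
All other subsets cost ≥ 601. Minimum total cost: 522.

522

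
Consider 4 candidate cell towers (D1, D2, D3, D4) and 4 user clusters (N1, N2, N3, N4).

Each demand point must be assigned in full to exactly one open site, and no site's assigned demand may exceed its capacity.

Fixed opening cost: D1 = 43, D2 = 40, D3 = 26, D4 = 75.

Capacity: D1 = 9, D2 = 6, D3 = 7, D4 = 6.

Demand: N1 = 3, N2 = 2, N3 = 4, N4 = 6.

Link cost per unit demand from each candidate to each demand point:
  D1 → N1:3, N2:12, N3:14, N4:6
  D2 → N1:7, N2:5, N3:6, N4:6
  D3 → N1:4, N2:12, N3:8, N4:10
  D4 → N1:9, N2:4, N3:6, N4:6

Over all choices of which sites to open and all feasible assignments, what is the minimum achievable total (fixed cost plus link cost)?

Open {D1, D2}; cheapest assignment that respects the capacities:
  D1 (cap 9, load 9): N1, N4 — cost 3×3 + 6×6 = 45
  D2 (cap 6, load 6): N2, N3 — cost 2×5 + 4×6 = 34
  Shipping 79, fixed 83 → total 162.
  Any other capacity-feasible assignment to {D1, D2} ships for at least 79.
Compare {D1, D3}: its best feasible assignment gives total 170.
Compare {D1, D2, D3}: its best feasible assignment gives total 188.
Every other set of open sites that can feasibly serve all demand totals ≥ 170 even under its best assignment. Minimum: 162.

162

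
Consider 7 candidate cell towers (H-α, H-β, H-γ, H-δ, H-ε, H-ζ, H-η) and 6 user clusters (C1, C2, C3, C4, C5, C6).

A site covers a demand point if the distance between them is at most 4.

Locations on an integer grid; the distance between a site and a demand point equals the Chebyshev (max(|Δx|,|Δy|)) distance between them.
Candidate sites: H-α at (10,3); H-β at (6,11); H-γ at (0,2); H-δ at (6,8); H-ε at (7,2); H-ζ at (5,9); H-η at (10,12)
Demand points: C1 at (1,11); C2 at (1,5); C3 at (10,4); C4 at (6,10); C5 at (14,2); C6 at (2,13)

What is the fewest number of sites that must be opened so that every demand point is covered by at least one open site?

2

Coverage sets (demand points within 4 of each site):
  H-α: {C3, C5}
  H-β: {C4, C6}
  H-γ: {C2}
  H-δ: {C3, C4}
  H-ε: {C3}
  H-ζ: {C1, C2, C4, C6}
  H-η: {C4}
No single site covers all 6 demand points.
But {H-α, H-ζ} covers everything, so the minimum is 2.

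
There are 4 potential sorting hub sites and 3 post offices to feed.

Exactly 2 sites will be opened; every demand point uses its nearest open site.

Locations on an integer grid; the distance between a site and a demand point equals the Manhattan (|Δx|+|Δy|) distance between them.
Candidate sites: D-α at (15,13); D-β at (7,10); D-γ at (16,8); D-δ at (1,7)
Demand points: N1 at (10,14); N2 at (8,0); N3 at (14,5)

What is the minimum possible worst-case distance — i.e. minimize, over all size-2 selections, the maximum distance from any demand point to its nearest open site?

Open {D-α, D-β}.
  Farthest demand point is N2 at distance 11 (to D-β); all others are ≤ 11.
With {D-β, D-γ} the worst case is 11.
With {D-β, D-δ} the worst case is 12.
No size-2 selection achieves below 11.

11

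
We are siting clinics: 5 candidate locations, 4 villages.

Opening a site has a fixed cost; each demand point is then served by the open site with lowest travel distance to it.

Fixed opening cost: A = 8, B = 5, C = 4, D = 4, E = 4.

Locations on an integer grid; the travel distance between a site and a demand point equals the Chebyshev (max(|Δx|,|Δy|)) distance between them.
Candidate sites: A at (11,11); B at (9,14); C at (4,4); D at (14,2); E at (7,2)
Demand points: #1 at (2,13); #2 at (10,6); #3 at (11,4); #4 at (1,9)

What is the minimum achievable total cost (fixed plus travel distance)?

29

Open {C, D}: assign each demand point to its cheapest open site.
  #1→C 9, #2→D 4, #3→D 3, #4→C 5
  travel distance 21, fixed 8 → total 29.
Compare {E}: travel distance 26 + fixed 4 = 30.
Compare {C, E}: travel distance 22 + fixed 8 = 30.
Compare {C}: travel distance 27 + fixed 4 = 31.
All other subsets cost ≥ 30. Minimum total cost: 29.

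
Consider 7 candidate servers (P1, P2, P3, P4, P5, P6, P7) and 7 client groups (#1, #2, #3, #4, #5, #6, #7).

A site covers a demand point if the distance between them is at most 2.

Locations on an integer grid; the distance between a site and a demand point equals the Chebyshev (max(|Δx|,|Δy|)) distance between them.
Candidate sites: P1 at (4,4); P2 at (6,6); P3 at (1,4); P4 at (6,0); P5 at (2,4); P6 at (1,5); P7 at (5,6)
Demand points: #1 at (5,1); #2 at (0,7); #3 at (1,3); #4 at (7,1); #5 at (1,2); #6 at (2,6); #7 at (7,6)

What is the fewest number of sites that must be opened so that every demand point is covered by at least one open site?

Coverage sets (demand points within 2 of each site):
  P1: {#6}
  P2: {#7}
  P3: {#3, #5, #6}
  P4: {#1, #4}
  P5: {#3, #5, #6}
  P6: {#2, #3, #6}
  P7: {#7}
No 3 sites suffice: every size-3 union leaves at least one demand point uncovered.
But {P2, P3, P4, P6} covers everything, so the minimum is 4.

4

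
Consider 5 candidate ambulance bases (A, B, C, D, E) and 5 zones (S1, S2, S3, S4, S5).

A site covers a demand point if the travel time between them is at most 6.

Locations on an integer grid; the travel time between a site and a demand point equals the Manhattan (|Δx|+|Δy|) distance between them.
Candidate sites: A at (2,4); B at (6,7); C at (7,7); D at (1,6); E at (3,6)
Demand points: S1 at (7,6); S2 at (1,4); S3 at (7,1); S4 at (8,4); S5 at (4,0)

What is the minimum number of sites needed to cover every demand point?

2

Coverage sets (demand points within 6 of each site):
  A: {S2, S4, S5}
  B: {S1, S4}
  C: {S1, S3, S4}
  D: {S1, S2}
  E: {S1, S2}
No single site covers all 5 demand points.
But {A, C} covers everything, so the minimum is 2.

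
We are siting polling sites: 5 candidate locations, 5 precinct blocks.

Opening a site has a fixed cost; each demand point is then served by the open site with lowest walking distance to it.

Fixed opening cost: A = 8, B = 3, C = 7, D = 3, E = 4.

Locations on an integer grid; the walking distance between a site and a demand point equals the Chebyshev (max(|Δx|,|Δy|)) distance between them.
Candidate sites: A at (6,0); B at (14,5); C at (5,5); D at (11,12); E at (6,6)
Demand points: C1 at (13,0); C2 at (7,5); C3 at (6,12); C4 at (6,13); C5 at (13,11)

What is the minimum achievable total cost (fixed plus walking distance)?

27

Open {D, E}: assign each demand point to its cheapest open site.
  C1→E 7, C2→E 1, C3→D 5, C4→D 5, C5→D 2
  walking distance 20, fixed 7 → total 27.
Compare {B, D, E}: walking distance 18 + fixed 10 = 28.
Compare {B, D}: walking distance 24 + fixed 6 = 30.
Compare {E}: walking distance 28 + fixed 4 = 32.
All other subsets cost ≥ 28. Minimum total cost: 27.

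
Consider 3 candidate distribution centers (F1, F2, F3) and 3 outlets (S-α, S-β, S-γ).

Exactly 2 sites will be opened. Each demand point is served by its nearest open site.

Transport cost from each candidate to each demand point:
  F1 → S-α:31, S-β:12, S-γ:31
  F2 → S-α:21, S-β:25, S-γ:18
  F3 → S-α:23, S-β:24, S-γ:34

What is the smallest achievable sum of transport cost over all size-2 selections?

51

Open {F1, F2}.
  S-α→F2 21, S-β→F1 12, S-γ→F2 18  ⇒ total 51.
Compare {F2, F3}: total 63.
Compare {F1, F3}: total 66.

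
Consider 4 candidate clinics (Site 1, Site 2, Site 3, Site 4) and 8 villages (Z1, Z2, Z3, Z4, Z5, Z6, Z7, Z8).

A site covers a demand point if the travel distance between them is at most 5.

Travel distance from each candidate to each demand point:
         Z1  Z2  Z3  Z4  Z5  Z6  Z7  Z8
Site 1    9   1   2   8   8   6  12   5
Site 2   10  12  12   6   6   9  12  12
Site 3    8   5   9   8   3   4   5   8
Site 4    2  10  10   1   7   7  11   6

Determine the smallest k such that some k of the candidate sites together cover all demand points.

Coverage sets (demand points within 5 of each site):
  Site 1: {Z2, Z3, Z8}
  Site 2: {}
  Site 3: {Z2, Z5, Z6, Z7}
  Site 4: {Z1, Z4}
No 2 sites suffice: every size-2 union leaves at least one demand point uncovered.
But {Site 1, Site 3, Site 4} covers everything, so the minimum is 3.

3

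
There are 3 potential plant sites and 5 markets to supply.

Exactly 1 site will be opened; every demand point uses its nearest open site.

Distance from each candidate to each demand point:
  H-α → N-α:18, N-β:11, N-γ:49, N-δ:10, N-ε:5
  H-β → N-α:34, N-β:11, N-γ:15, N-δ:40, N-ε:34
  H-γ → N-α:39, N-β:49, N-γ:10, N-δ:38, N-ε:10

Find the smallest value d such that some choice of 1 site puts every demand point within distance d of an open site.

40

Open {H-β}.
  Farthest demand point is N-δ at distance 40 (to H-β); all others are ≤ 40.
With {H-α} the worst case is 49.
With {H-γ} the worst case is 49.
No size-1 selection achieves below 40.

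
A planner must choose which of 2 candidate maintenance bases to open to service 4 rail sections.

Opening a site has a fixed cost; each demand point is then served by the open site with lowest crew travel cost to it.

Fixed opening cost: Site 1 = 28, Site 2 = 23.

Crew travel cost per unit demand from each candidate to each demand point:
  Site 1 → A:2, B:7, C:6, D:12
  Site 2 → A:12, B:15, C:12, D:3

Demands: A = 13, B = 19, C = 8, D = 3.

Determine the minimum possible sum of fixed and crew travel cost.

267

Open {Site 1, Site 2}: assign each demand point to its cheapest open site.
  A→Site 1 13×2=26, B→Site 1 19×7=133, C→Site 1 8×6=48, D→Site 2 3×3=9
  crew travel cost 216, fixed 51 → total 267.
Compare {Site 1}: crew travel cost 243 + fixed 28 = 271.
Compare {Site 2}: crew travel cost 546 + fixed 23 = 569.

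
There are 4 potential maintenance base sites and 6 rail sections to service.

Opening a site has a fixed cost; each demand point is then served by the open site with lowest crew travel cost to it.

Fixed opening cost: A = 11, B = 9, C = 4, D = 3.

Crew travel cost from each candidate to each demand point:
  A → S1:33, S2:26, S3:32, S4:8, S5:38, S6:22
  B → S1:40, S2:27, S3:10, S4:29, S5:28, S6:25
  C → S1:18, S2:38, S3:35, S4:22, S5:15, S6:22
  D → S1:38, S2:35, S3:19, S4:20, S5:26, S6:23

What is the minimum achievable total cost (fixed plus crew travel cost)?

123

Open {A, B, C}: assign each demand point to its cheapest open site.
  S1→C 18, S2→A 26, S3→B 10, S4→A 8, S5→C 15, S6→A 22
  crew travel cost 99, fixed 24 → total 123.
Compare {A, C, D}: crew travel cost 108 + fixed 18 = 126.
Compare {A, B, C, D}: crew travel cost 99 + fixed 27 = 126.
Compare {B, C}: crew travel cost 114 + fixed 13 = 127.
All other subsets cost ≥ 126. Minimum total cost: 123.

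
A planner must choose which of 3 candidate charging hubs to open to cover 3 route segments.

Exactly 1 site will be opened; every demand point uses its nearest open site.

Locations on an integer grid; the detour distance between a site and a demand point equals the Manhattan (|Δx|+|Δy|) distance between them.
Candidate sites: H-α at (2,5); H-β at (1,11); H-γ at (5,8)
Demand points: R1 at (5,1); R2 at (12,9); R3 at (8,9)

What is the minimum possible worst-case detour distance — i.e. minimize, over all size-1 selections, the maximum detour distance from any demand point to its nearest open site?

Open {H-γ}.
  Farthest demand point is R2 at detour distance 8 (to H-γ); all others are ≤ 8.
With {H-α} the worst case is 14.
With {H-β} the worst case is 14.
No size-1 selection achieves below 8.

8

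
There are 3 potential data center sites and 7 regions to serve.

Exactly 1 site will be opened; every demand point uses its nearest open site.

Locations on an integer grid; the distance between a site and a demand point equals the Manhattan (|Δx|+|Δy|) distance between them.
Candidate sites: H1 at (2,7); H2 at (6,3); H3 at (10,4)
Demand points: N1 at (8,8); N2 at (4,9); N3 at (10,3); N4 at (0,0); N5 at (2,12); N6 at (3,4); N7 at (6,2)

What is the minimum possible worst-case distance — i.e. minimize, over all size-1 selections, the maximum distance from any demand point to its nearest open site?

12

Open {H1}.
  Farthest demand point is N3 at distance 12 (to H1); all others are ≤ 12.
With {H2} the worst case is 13.
With {H3} the worst case is 16.
No size-1 selection achieves below 12.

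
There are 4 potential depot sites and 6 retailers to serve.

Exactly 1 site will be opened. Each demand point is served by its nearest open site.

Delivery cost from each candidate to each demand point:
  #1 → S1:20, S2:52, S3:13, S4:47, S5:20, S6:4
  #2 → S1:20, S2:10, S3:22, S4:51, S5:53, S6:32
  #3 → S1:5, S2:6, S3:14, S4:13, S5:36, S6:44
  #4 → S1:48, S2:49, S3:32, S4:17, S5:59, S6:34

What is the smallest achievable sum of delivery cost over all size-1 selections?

118

Open {#3}.
  S1→#3 5, S2→#3 6, S3→#3 14, S4→#3 13, S5→#3 36, S6→#3 44  ⇒ total 118.
Compare {#1}: total 156.
Compare {#2}: total 188.
No size-1 selection does better; minimum is 118.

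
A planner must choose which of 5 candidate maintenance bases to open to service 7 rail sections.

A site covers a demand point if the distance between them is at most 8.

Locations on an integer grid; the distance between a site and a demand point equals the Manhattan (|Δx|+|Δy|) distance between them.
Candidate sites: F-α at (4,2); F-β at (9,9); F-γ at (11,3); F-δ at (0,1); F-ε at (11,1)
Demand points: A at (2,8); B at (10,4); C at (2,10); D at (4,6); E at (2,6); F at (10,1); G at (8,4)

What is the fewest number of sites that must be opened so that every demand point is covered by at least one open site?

Coverage sets (demand points within 8 of each site):
  F-α: {A, B, D, E, F, G}
  F-β: {A, B, C, D, G}
  F-γ: {B, F, G}
  F-δ: {E}
  F-ε: {B, F, G}
No single site covers all 7 demand points.
But {F-α, F-β} covers everything, so the minimum is 2.

2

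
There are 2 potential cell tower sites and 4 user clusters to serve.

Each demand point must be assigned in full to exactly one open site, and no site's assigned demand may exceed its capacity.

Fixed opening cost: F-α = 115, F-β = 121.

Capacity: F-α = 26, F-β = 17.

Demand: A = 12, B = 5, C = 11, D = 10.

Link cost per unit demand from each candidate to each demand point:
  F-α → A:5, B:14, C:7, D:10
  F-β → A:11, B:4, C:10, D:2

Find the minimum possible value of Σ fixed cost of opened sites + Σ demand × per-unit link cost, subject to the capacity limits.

Open {F-α, F-β}; cheapest assignment that respects the capacities:
  F-α (cap 26, load 23): A, C — cost 12×5 + 11×7 = 137
  F-β (cap 17, load 15): B, D — cost 5×4 + 10×2 = 40
  Shipping 177, fixed 236 → total 413.
  Any other capacity-feasible assignment to {F-α, F-β} ships for at least 177.
Total demand is 38 and no other set of sites has combined capacity ≥ 38, so {F-α, F-β} is the only feasible choice of open sites. Minimum: 413.

413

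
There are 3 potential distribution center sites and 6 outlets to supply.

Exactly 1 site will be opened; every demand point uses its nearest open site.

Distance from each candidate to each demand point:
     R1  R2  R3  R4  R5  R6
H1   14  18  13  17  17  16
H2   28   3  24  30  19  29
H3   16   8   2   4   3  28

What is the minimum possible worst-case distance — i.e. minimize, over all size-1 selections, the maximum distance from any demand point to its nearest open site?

Open {H1}.
  Farthest demand point is R2 at distance 18 (to H1); all others are ≤ 18.
With {H3} the worst case is 28.
With {H2} the worst case is 30.
No size-1 selection achieves below 18.

18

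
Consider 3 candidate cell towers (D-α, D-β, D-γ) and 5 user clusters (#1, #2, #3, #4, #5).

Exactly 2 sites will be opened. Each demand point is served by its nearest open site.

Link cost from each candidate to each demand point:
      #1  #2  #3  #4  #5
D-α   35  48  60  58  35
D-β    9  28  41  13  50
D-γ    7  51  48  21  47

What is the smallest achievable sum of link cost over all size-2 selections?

Open {D-α, D-β}.
  #1→D-β 9, #2→D-β 28, #3→D-β 41, #4→D-β 13, #5→D-α 35  ⇒ total 126.
Compare {D-β, D-γ}: total 136.
Compare {D-α, D-γ}: total 159.

126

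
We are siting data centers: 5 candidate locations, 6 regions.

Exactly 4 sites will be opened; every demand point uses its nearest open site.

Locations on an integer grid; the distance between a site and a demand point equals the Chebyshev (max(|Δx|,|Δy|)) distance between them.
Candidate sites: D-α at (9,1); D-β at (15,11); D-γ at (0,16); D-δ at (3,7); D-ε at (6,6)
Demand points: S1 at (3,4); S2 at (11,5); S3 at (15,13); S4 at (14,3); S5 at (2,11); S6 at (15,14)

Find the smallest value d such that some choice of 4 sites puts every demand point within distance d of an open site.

Open {D-α, D-β, D-γ, D-δ}.
  Farthest demand point is S4 at distance 5 (to D-α); all others are ≤ 5.
With {D-α, D-β, D-γ, D-ε} the worst case is 5.
With {D-α, D-β, D-δ, D-ε} the worst case is 5.
No size-4 selection achieves below 5.

5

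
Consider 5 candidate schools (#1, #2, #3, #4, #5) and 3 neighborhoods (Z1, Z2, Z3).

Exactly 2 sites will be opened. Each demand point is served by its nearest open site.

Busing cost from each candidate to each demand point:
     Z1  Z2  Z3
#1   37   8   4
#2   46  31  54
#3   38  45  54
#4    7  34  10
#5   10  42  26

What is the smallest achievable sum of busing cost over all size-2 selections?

Open {#1, #4}.
  Z1→#4 7, Z2→#1 8, Z3→#1 4  ⇒ total 19.
Compare {#1, #5}: total 22.
Compare {#2, #4}: total 48.
No size-2 selection does better; minimum is 19.

19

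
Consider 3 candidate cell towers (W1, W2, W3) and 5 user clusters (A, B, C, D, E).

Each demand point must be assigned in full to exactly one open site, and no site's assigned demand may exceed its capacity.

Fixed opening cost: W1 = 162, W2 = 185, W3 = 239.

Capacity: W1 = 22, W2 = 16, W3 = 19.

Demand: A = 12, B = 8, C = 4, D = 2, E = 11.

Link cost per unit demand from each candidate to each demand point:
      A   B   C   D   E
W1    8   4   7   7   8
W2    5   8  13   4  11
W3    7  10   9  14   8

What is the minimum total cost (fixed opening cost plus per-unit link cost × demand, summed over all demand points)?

Open {W1, W2}; cheapest assignment that respects the capacities:
  W1 (cap 22, load 21): B, D, E — cost 8×4 + 2×7 + 11×8 = 134
  W2 (cap 16, load 16): A, C — cost 12×5 + 4×13 = 112
  Shipping 246, fixed 347 → total 593.
  Any other capacity-feasible assignment to {W1, W2} ships for at least 246.
Compare {W1, W3}: its best feasible assignment gives total 655.
Compare {W1, W2, W3}: its best feasible assignment gives total 802.
Every other set of open sites that can feasibly serve all demand totals ≥ 655 even under its best assignment. Minimum: 593.

593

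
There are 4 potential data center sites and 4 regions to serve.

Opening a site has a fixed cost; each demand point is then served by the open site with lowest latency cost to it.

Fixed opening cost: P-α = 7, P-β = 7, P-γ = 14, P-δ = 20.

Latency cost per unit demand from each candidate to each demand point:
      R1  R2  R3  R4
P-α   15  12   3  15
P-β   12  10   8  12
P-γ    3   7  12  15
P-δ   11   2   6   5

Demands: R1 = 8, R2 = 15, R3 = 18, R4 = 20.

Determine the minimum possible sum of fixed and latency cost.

Open {P-α, P-γ, P-δ}: assign each demand point to its cheapest open site.
  R1→P-γ 8×3=24, R2→P-δ 15×2=30, R3→P-α 18×3=54, R4→P-δ 20×5=100
  latency cost 208, fixed 41 → total 249.
Compare {P-α, P-β, P-γ, P-δ}: latency cost 208 + fixed 48 = 256.
Compare {P-γ, P-δ}: latency cost 262 + fixed 34 = 296.
Compare {P-α, P-δ}: latency cost 272 + fixed 27 = 299.
All other subsets cost ≥ 256. Minimum total cost: 249.

249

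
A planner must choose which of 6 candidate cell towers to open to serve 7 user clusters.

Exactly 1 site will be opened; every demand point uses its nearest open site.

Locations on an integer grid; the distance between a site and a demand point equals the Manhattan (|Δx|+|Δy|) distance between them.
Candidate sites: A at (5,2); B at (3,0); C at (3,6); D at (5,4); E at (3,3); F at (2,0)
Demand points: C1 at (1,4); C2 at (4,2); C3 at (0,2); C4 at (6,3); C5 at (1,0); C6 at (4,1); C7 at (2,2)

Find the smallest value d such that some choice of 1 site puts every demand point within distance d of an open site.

5

Open {E}.
  Farthest demand point is C5 at distance 5 (to E); all others are ≤ 5.
With {A} the worst case is 6.
With {B} the worst case is 6.
No size-1 selection achieves below 5.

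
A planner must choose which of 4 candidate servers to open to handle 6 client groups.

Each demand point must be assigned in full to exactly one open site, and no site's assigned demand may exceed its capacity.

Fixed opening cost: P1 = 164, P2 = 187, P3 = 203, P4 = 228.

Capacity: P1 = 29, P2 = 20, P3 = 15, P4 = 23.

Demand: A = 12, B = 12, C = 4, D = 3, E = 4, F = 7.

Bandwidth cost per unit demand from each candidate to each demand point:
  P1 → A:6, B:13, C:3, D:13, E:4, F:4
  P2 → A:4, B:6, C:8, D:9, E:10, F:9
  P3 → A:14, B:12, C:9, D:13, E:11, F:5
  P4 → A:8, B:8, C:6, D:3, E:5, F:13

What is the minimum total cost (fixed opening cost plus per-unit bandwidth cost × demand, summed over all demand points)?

578

Open {P1, P2}; cheapest assignment that respects the capacities:
  P1 (cap 29, load 27): A, C, E, F — cost 12×6 + 4×3 + 4×4 + 7×4 = 128
  P2 (cap 20, load 15): B, D — cost 12×6 + 3×9 = 99
  Shipping 227, fixed 351 → total 578.
  Any other capacity-feasible assignment to {P1, P2} ships for at least 227.
Compare {P1, P4}: its best feasible assignment gives total 625.
Compare {P2, P4}: its best feasible assignment gives total 675.
Every other set of open sites that can feasibly serve all demand totals ≥ 625 even under its best assignment. Minimum: 578.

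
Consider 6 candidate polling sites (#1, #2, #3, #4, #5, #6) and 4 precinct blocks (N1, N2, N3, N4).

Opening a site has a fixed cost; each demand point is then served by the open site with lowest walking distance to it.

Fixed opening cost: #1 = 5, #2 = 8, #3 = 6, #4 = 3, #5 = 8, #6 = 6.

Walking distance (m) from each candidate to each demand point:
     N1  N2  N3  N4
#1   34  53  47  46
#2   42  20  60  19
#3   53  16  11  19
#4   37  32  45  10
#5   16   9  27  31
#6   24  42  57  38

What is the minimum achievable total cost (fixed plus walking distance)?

63

Open {#3, #4, #5}: assign each demand point to its cheapest open site.
  N1→#5 16, N2→#5 9, N3→#3 11, N4→#4 10
  walking distance 46, fixed 17 → total 63.
Compare {#1, #3, #4, #5}: walking distance 46 + fixed 22 = 68.
Compare {#3, #5}: walking distance 55 + fixed 14 = 69.
Compare {#3, #4, #5, #6}: walking distance 46 + fixed 23 = 69.
All other subsets cost ≥ 68. Minimum total cost: 63.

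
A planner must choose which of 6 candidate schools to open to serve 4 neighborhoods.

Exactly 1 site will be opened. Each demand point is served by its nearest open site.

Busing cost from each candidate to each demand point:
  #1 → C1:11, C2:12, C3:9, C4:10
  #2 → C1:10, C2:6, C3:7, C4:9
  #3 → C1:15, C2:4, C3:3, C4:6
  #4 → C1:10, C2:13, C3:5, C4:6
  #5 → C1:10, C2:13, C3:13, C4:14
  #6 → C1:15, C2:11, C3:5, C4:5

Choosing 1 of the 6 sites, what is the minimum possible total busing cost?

28

Open {#3}.
  C1→#3 15, C2→#3 4, C3→#3 3, C4→#3 6  ⇒ total 28.
Compare {#2}: total 32.
Compare {#4}: total 34.
No size-1 selection does better; minimum is 28.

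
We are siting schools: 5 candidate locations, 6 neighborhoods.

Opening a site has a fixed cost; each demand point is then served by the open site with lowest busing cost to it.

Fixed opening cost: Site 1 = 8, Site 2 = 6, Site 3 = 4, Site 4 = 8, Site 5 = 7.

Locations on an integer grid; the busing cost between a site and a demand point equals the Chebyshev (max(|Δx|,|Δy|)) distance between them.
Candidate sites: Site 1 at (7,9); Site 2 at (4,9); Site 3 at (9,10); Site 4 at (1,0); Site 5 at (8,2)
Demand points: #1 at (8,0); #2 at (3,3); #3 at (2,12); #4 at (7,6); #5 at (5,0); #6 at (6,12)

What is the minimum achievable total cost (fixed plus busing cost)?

Open {Site 2, Site 5}: assign each demand point to its cheapest open site.
  #1→Site 5 2, #2→Site 5 5, #3→Site 2 3, #4→Site 2 3, #5→Site 5 3, #6→Site 2 3
  busing cost 19, fixed 13 → total 32.
Compare {Site 3, Site 5}: busing cost 24 + fixed 11 = 35.
Compare {Site 1, Site 5}: busing cost 21 + fixed 15 = 36.
Compare {Site 2, Site 3, Site 5}: busing cost 19 + fixed 17 = 36.
All other subsets cost ≥ 35. Minimum total cost: 32.

32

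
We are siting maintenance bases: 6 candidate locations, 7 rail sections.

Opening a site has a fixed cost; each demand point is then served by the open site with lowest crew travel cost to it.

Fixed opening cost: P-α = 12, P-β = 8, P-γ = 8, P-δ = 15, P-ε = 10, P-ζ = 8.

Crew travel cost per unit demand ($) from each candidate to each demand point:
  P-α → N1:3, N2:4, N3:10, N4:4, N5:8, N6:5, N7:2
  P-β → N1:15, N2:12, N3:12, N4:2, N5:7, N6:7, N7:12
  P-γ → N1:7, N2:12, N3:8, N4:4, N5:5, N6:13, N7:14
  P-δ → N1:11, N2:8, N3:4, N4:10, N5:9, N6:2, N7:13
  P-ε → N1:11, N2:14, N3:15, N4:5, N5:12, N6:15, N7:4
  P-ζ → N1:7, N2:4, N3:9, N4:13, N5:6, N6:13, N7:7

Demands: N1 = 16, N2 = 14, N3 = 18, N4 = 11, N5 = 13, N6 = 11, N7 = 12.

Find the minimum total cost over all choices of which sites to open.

Open {P-α, P-β, P-γ, P-δ}: assign each demand point to its cheapest open site.
  N1→P-α 16×3=48, N2→P-α 14×4=56, N3→P-δ 18×4=72, N4→P-β 11×2=22, N5→P-γ 13×5=65, N6→P-δ 11×2=22, N7→P-α 12×2=24
  crew travel cost 309, fixed 43 → total 352.
Compare {P-α, P-β, P-γ, P-δ, P-ζ}: crew travel cost 309 + fixed 51 = 360.
Compare {P-α, P-β, P-γ, P-δ, P-ε}: crew travel cost 309 + fixed 53 = 362.
Compare {P-α, P-β, P-δ, P-ζ}: crew travel cost 322 + fixed 43 = 365.
All other subsets cost ≥ 360. Minimum total cost: 352.

352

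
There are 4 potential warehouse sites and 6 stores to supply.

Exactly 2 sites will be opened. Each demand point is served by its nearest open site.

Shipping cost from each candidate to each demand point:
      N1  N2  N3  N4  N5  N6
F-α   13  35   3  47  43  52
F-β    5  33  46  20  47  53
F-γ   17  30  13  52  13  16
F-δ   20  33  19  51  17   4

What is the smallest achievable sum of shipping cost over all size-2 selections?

97

Open {F-β, F-γ}.
  N1→F-β 5, N2→F-γ 30, N3→F-γ 13, N4→F-β 20, N5→F-γ 13, N6→F-γ 16  ⇒ total 97.
Compare {F-β, F-δ}: total 98.
Compare {F-α, F-δ}: total 117.
No size-2 selection does better; minimum is 97.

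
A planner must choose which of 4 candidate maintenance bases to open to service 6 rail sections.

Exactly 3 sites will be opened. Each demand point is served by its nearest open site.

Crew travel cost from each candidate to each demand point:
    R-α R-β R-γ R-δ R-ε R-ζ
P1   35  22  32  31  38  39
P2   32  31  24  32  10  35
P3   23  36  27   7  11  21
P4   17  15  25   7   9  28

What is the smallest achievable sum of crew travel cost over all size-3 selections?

93

Open {P2, P3, P4}.
  R-α→P4 17, R-β→P4 15, R-γ→P2 24, R-δ→P3 7, R-ε→P4 9, R-ζ→P3 21  ⇒ total 93.
Compare {P1, P3, P4}: total 94.
Compare {P1, P2, P4}: total 100.
No size-3 selection does better; minimum is 93.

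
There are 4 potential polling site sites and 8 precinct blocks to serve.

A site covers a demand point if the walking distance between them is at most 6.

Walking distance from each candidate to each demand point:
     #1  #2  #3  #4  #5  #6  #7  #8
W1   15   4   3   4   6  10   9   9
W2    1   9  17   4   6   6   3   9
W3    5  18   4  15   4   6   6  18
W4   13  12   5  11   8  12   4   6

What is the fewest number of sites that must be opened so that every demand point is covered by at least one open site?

Coverage sets (demand points within 6 of each site):
  W1: {#2, #3, #4, #5}
  W2: {#1, #4, #5, #6, #7}
  W3: {#1, #3, #5, #6, #7}
  W4: {#3, #7, #8}
No 2 sites suffice: every size-2 union leaves at least one demand point uncovered.
But {W1, W2, W4} covers everything, so the minimum is 3.

3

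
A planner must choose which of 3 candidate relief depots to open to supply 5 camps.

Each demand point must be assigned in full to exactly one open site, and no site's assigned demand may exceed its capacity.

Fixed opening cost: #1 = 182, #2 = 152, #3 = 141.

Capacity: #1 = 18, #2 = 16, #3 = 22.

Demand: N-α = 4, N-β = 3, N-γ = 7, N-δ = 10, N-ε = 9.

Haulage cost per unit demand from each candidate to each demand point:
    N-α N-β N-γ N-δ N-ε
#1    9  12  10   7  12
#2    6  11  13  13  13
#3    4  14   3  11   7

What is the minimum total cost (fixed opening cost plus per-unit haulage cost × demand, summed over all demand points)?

529

Open {#1, #3}; cheapest assignment that respects the capacities:
  #1 (cap 18, load 13): N-β, N-δ — cost 3×12 + 10×7 = 106
  #3 (cap 22, load 20): N-α, N-γ, N-ε — cost 4×4 + 7×3 + 9×7 = 100
  Shipping 206, fixed 323 → total 529.
  Any other capacity-feasible assignment to {#1, #3} ships for at least 206.
Compare {#2, #3}: its best feasible assignment gives total 556.
Compare {#1, #2}: its best feasible assignment gives total 648.
Every other set of open sites that can feasibly serve all demand totals ≥ 556 even under its best assignment. Minimum: 529.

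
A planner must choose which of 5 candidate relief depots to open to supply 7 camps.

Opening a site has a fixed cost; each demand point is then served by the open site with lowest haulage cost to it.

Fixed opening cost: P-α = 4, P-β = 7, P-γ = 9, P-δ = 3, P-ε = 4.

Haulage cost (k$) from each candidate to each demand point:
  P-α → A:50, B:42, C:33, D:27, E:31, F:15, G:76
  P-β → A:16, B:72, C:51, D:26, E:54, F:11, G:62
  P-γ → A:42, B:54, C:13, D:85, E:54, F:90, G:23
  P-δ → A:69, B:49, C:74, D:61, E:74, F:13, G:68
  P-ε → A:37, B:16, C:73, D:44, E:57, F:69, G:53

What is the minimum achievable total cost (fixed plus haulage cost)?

Open {P-α, P-β, P-γ, P-ε}: assign each demand point to its cheapest open site.
  A→P-β 16, B→P-ε 16, C→P-γ 13, D→P-β 26, E→P-α 31, F→P-β 11, G→P-γ 23
  haulage cost 136, fixed 24 → total 160.
Compare {P-α, P-β, P-γ, P-δ, P-ε}: haulage cost 136 + fixed 27 = 163.
Compare {P-α, P-γ, P-ε}: haulage cost 162 + fixed 17 = 179.
Compare {P-β, P-γ, P-ε}: haulage cost 159 + fixed 20 = 179.
All other subsets cost ≥ 163. Minimum total cost: 160.

160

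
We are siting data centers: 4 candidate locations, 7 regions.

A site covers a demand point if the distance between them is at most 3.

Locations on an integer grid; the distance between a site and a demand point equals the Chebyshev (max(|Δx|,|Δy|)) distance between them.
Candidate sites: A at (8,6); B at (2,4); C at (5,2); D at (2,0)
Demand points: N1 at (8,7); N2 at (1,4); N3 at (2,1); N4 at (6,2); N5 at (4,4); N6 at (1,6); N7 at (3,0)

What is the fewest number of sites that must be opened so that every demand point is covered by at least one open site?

Coverage sets (demand points within 3 of each site):
  A: {N1}
  B: {N2, N3, N5, N6}
  C: {N3, N4, N5, N7}
  D: {N3, N7}
No 2 sites suffice: every size-2 union leaves at least one demand point uncovered.
But {A, B, C} covers everything, so the minimum is 3.

3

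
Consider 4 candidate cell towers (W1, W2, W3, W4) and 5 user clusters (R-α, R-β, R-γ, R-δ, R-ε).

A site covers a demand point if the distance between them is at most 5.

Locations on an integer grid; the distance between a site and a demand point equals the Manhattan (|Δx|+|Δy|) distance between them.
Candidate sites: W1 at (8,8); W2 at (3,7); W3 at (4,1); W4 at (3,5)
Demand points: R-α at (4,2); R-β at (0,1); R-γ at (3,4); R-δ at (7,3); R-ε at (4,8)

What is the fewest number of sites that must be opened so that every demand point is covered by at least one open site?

2

Coverage sets (demand points within 5 of each site):
  W1: {R-ε}
  W2: {R-γ, R-ε}
  W3: {R-α, R-β, R-γ, R-δ}
  W4: {R-α, R-γ, R-ε}
No single site covers all 5 demand points.
But {W1, W3} covers everything, so the minimum is 2.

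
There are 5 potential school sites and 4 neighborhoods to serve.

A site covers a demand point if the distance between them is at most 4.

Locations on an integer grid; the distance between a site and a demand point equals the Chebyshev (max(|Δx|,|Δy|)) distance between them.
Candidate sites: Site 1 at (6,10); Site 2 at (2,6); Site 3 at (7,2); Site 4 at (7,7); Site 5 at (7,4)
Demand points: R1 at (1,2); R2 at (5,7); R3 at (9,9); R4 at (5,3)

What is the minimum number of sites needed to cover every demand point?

2

Coverage sets (demand points within 4 of each site):
  Site 1: {R2, R3}
  Site 2: {R1, R2, R4}
  Site 3: {R4}
  Site 4: {R2, R3, R4}
  Site 5: {R2, R4}
No single site covers all 4 demand points.
But {Site 1, Site 2} covers everything, so the minimum is 2.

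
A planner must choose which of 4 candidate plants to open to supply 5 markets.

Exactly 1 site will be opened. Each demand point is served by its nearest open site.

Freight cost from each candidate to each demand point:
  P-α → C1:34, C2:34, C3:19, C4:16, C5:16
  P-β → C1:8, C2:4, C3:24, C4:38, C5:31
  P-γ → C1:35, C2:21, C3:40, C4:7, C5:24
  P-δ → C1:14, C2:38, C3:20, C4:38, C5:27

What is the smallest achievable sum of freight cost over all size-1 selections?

Open {P-β}.
  C1→P-β 8, C2→P-β 4, C3→P-β 24, C4→P-β 38, C5→P-β 31  ⇒ total 105.
Compare {P-α}: total 119.
Compare {P-γ}: total 127.
No size-1 selection does better; minimum is 105.

105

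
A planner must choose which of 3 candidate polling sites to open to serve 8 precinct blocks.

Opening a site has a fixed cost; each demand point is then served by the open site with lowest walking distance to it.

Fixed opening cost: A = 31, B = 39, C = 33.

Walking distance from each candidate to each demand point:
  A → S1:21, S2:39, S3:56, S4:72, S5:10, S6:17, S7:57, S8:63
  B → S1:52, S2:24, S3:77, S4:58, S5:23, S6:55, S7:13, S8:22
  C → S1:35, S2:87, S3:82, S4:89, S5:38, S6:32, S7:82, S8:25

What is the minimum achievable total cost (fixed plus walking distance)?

291

Open {A, B}: assign each demand point to its cheapest open site.
  S1→A 21, S2→B 24, S3→A 56, S4→B 58, S5→A 10, S6→A 17, S7→B 13, S8→B 22
  walking distance 221, fixed 70 → total 291.
Compare {A, B, C}: walking distance 221 + fixed 103 = 324.
Compare {B, C}: walking distance 284 + fixed 72 = 356.
Compare {A, C}: walking distance 297 + fixed 64 = 361.
All other subsets cost ≥ 324. Minimum total cost: 291.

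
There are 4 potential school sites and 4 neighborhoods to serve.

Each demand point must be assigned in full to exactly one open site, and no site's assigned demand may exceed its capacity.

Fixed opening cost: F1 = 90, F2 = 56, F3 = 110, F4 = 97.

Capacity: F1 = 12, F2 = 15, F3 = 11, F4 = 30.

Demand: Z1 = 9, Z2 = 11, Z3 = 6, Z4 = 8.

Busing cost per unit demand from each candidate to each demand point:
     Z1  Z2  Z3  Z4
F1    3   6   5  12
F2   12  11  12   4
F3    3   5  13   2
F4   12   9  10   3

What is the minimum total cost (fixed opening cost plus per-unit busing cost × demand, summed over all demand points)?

397

Open {F1, F4}; cheapest assignment that respects the capacities:
  F1 (cap 12, load 9): Z1 — cost 9×3 = 27
  F4 (cap 30, load 25): Z2, Z3, Z4 — cost 11×9 + 6×10 + 8×3 = 183
  Shipping 210, fixed 187 → total 397.
  Any other capacity-feasible assignment to {F1, F4} ships for at least 210.
Compare {F3, F4}: its best feasible assignment gives total 417.
Compare {F1, F2, F3}: its best feasible assignment gives total 442.
Every other set of open sites that can feasibly serve all demand totals ≥ 417 even under its best assignment. Minimum: 397.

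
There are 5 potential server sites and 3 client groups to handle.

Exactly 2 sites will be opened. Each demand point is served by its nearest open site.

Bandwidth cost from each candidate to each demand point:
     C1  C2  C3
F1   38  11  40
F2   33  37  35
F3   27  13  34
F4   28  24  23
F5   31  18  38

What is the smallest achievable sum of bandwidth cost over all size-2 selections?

Open {F1, F4}.
  C1→F4 28, C2→F1 11, C3→F4 23  ⇒ total 62.
Compare {F3, F4}: total 63.
Compare {F4, F5}: total 69.
No size-2 selection does better; minimum is 62.

62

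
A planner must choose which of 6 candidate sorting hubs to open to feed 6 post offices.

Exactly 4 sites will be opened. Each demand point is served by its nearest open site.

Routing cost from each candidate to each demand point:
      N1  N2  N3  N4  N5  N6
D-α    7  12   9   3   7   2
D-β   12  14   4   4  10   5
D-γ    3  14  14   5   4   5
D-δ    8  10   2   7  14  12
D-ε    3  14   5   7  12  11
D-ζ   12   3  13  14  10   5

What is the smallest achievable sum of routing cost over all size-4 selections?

Open {D-α, D-γ, D-δ, D-ζ}.
  N1→D-γ 3, N2→D-ζ 3, N3→D-δ 2, N4→D-α 3, N5→D-γ 4, N6→D-α 2  ⇒ total 17.
Compare {D-α, D-β, D-γ, D-ζ}: total 19.
Compare {D-α, D-γ, D-ε, D-ζ}: total 20.
No size-4 selection does better; minimum is 17.

17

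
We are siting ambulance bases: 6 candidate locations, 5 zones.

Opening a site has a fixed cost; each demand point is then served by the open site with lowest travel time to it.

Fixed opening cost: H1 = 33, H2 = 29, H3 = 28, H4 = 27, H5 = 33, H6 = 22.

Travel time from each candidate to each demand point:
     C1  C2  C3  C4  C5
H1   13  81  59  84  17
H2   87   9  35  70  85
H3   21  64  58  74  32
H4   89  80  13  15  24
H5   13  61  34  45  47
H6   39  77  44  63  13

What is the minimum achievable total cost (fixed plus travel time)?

Open {H1, H2, H4}: assign each demand point to its cheapest open site.
  C1→H1 13, C2→H2 9, C3→H4 13, C4→H4 15, C5→H1 17
  travel time 67, fixed 89 → total 156.
Compare {H2, H4, H5}: travel time 74 + fixed 89 = 163.
Compare {H2, H3, H4}: travel time 82 + fixed 84 = 166.
Compare {H2, H4, H6}: travel time 89 + fixed 78 = 167.
All other subsets cost ≥ 163. Minimum total cost: 156.

156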